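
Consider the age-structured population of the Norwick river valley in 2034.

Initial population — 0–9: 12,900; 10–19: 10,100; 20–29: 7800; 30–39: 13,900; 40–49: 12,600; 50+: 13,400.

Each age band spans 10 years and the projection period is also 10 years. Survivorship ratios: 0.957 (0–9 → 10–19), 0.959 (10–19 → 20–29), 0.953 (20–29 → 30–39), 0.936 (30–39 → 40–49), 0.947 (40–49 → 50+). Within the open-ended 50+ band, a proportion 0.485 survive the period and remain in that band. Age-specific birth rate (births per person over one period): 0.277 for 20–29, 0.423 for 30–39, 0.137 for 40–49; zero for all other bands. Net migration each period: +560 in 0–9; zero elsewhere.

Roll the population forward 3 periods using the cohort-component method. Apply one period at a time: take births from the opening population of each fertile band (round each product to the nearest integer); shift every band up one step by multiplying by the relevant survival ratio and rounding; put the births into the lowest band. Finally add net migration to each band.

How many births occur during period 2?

Period 1:
Births: 7800 × 0.277 = 2161  |  13900 × 0.423 = 5880  |  12600 × 0.137 = 1726 ⇒ total 9767
10–19: 12900 × 0.957 = 12345
20–29: 10100 × 0.959 = 9686
30–39: 7800 × 0.953 = 7433
40–49: 13900 × 0.936 = 13010
50+: 12600 × 0.947 + 13400 × 0.485 = 11932 + 6499 = 18431
Net migration: 0–9 + 560 → 10327
Population now: 0–9=10327, 10–19=12345, 20–29=9686, 30–39=7433, 40–49=13010, 50+=18431
Period 2:
Births: 9686 × 0.277 = 2683  |  7433 × 0.423 = 3144  |  13010 × 0.137 = 1782 ⇒ total 7609
10–19: 10327 × 0.957 = 9883
20–29: 12345 × 0.959 = 11839
30–39: 9686 × 0.953 = 9231
40–49: 7433 × 0.936 = 6957
50+: 13010 × 0.947 + 18431 × 0.485 = 12320 + 8939 = 21259
Net migration: 0–9 + 560 → 8169
Population now: 0–9=8169, 10–19=9883, 20–29=11839, 30–39=9231, 40–49=6957, 50+=21259

7609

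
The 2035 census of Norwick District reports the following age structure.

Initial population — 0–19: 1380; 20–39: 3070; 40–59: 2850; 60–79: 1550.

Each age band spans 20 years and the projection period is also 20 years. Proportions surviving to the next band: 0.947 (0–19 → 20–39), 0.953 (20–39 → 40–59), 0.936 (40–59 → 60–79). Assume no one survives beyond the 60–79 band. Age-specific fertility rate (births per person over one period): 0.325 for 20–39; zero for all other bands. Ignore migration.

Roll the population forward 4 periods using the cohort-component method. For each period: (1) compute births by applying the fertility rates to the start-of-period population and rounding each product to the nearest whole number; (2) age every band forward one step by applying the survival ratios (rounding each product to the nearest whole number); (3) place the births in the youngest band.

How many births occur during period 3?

307

(Bands numbered youngest = 1 to oldest = 4.)
After projecting period 1:
Births: 3070 * 0.325 = 998
Band 2: 1380 * 0.947 = 1307
Band 3: 3070 * 0.953 = 2926
Band 4: 2850 * 0.936 = 2668
Giving 998 / 1307 / 2926 / 2668.
After projecting period 2:
Births: 1307 * 0.325 = 425
Band 2: 998 * 0.947 = 945
Band 3: 1307 * 0.953 = 1246
Band 4: 2926 * 0.936 = 2739
Giving 425 / 945 / 1246 / 2739.
After projecting period 3:
Births: 945 * 0.325 = 307
Band 2: 425 * 0.947 = 402
Band 3: 945 * 0.953 = 901
Band 4: 1246 * 0.936 = 1166
Giving 307 / 402 / 901 / 1166.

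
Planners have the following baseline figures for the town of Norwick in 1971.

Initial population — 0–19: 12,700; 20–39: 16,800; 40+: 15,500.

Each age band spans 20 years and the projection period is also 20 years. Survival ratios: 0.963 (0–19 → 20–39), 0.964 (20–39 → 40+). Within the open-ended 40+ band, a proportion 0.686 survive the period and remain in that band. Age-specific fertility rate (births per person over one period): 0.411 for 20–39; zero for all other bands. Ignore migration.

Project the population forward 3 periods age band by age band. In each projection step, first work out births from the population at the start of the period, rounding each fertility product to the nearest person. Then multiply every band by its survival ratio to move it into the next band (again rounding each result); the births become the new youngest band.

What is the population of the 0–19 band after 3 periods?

Call the groups 1 to 3, youngest first.
Period 1:
Births: 16800 × 0.411 = 6905
Group 2: 12700 × 0.963 = 12230
Group 3: 16800 × 0.964 + 15500 × 0.686 = 16195 + 10633 = 26828
→ [6905, 12230, 26828]
Period 2:
Births: 12230 × 0.411 = 5027
Group 2: 6905 × 0.963 = 6650
Group 3: 12230 × 0.964 + 26828 × 0.686 = 11790 + 18404 = 30194
→ [5027, 6650, 30194]
Period 3:
Births: 6650 × 0.411 = 2733
Group 2: 5027 × 0.963 = 4841
Group 3: 6650 × 0.964 + 30194 × 0.686 = 6411 + 20713 = 27124
→ [2733, 4841, 27124]

2733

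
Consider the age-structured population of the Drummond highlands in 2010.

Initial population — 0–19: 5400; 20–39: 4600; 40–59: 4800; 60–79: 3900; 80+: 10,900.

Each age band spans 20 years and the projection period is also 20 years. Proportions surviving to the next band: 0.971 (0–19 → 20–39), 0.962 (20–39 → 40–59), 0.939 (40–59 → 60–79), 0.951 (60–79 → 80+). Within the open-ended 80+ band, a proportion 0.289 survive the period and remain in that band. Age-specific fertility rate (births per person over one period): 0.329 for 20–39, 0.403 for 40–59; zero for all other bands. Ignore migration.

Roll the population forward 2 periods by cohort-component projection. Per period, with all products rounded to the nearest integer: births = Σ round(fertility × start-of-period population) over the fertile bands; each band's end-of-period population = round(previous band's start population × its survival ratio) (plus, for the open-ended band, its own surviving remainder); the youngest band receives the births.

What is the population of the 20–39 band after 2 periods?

3347

Call the bands 1 to 5, youngest first.
After projecting period 1:
Births: 4600 × 0.329 = 1513 ; 4800 × 0.403 = 1934 → 3447
Band 2: 5400 × 0.971 = 5243
Band 3: 4600 × 0.962 = 4425
Band 4: 4800 × 0.939 = 4507
Band 5: 3900 × 0.951 + 10900 × 0.289 = 3709 + 3150 = 6859
Population now: 0–19=3447, 20–39=5243, 40–59=4425, 60–79=4507, 80+=6859
After projecting period 2:
Births: 5243 × 0.329 = 1725 ; 4425 × 0.403 = 1783 → 3508
Band 2: 3447 × 0.971 = 3347
Band 3: 5243 × 0.962 = 5044
Band 4: 4425 × 0.939 = 4155
Band 5: 4507 × 0.951 + 6859 × 0.289 = 4286 + 1982 = 6268
Population now: 0–19=3508, 20–39=3347, 40–59=5044, 60–79=4155, 80+=6268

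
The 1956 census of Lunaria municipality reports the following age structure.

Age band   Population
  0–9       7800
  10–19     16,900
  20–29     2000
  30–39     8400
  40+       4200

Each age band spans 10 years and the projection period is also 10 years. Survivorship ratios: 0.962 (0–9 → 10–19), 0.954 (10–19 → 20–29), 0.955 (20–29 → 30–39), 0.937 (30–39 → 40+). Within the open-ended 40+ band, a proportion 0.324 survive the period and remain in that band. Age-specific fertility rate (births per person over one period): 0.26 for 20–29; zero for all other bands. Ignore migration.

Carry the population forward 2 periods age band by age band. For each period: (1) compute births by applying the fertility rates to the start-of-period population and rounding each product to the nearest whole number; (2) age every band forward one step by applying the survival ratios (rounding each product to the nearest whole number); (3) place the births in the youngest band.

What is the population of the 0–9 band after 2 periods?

4192

Call the bands 1 to 5, youngest first.
After projecting period 1:
Births: 2000 * 0.26 = 520
Band 2: 7800 * 0.962 = 7504
Band 3: 16900 * 0.954 = 16123
Band 4: 2000 * 0.955 = 1910
Band 5: 8400 * 0.937 + 4200 * 0.324 = 7871 + 1361 = 9232
Giving 520 / 7504 / 16123 / 1910 / 9232.
After projecting period 2:
Births: 16123 * 0.26 = 4192
Band 2: 520 * 0.962 = 500
Band 3: 7504 * 0.954 = 7159
Band 4: 16123 * 0.955 = 15397
Band 5: 1910 * 0.937 + 9232 * 0.324 = 1790 + 2991 = 4781
Giving 4192 / 500 / 7159 / 15397 / 4781.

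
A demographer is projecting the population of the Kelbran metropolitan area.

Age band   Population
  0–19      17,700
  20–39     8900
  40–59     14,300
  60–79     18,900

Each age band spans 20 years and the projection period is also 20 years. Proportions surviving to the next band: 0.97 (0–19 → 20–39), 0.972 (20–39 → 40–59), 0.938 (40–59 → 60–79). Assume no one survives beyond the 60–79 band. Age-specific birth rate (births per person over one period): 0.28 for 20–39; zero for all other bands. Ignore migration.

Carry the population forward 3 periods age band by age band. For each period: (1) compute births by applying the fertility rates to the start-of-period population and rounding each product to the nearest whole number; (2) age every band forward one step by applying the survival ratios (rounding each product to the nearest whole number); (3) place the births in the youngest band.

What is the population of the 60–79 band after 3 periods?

After projecting period 1:
Births: 8900 * 0.28 = 2492
20–39: 17700 * 0.97 = 17169
40–59: 8900 * 0.972 = 8651
60–79: 14300 * 0.938 = 13413
→ [2492, 17169, 8651, 13413]
After projecting period 2:
Births: 17169 * 0.28 = 4807
20–39: 2492 * 0.97 = 2417
40–59: 17169 * 0.972 = 16688
60–79: 8651 * 0.938 = 8115
→ [4807, 2417, 16688, 8115]
After projecting period 3:
Births: 2417 * 0.28 = 677
20–39: 4807 * 0.97 = 4663
40–59: 2417 * 0.972 = 2349
60–79: 16688 * 0.938 = 15653
→ [677, 4663, 2349, 15653]

15653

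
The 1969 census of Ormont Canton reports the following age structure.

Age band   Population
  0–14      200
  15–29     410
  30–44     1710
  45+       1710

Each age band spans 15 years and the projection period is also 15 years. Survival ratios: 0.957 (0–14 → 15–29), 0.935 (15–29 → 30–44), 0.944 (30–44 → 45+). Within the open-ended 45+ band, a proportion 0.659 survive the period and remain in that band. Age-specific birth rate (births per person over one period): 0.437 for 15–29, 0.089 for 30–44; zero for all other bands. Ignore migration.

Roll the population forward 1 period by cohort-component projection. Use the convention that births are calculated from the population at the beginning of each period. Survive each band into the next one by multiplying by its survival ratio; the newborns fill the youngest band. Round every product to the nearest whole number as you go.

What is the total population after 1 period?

3646

After projecting period 1:
Births: 410 * 0.437 = 179  |  1710 * 0.089 = 152 — total 331
15–29: 200 * 0.957 = 191
30–44: 410 * 0.935 = 383
45+: 1710 * 0.944 + 1710 * 0.659 = 1614 + 1127 = 2741
End of period: [331, 191, 383, 2741]
Total after period 1: 331 + 191 + 383 + 2741 = 3646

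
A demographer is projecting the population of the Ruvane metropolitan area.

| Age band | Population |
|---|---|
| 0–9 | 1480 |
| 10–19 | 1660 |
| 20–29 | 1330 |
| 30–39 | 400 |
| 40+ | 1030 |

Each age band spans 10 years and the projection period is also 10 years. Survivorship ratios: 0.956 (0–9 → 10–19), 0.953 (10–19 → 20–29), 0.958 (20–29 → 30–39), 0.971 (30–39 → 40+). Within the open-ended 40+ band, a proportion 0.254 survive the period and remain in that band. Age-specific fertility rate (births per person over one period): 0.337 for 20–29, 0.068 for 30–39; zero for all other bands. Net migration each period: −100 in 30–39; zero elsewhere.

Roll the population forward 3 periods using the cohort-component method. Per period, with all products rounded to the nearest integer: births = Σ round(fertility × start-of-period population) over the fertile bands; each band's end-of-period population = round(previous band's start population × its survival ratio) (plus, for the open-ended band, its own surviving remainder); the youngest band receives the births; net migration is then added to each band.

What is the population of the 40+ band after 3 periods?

1706

[period 1]
Births: 1330 * 0.337 = 448, 400 * 0.068 = 27 — total 475
10–19: 1480 * 0.956 = 1415
20–29: 1660 * 0.953 = 1582
30–39: 1330 * 0.958 = 1274
40+: 400 * 0.971 + 1030 * 0.254 = 388 + 262 = 650
Net migration: 30–39 − 100 → 1174
Population now: 0–9=475, 10–19=1415, 20–29=1582, 30–39=1174, 40+=650
[period 2]
Births: 1582 * 0.337 = 533, 1174 * 0.068 = 80 — total 613
10–19: 475 * 0.956 = 454
20–29: 1415 * 0.953 = 1348
30–39: 1582 * 0.958 = 1516
40+: 1174 * 0.971 + 650 * 0.254 = 1140 + 165 = 1305
Net migration: 30–39 − 100 → 1416
Population now: 0–9=613, 10–19=454, 20–29=1348, 30–39=1416, 40+=1305
[period 3]
Births: 1348 * 0.337 = 454, 1416 * 0.068 = 96 — total 550
10–19: 613 * 0.956 = 586
20–29: 454 * 0.953 = 433
30–39: 1348 * 0.958 = 1291
40+: 1416 * 0.971 + 1305 * 0.254 = 1375 + 331 = 1706
Net migration: 30–39 − 100 → 1191
Population now: 0–9=550, 10–19=586, 20–29=433, 30–39=1191, 40+=1706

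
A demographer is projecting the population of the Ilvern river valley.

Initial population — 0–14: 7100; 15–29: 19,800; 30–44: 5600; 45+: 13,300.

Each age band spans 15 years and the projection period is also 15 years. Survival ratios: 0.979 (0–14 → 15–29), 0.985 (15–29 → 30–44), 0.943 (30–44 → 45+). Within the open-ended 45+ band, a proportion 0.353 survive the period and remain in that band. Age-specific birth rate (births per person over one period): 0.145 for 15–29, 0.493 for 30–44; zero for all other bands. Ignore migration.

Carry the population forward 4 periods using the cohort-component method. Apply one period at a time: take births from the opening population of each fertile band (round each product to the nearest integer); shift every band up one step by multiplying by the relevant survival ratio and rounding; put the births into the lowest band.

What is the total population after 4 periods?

Call the groups 1 to 4, youngest first.
[period 1]
Births: 19800 × 0.145 = 2871  |  5600 × 0.493 = 2761 → 5632
Group 2: 7100 × 0.979 = 6951
Group 3: 19800 × 0.985 = 19503
Group 4: 5600 × 0.943 + 13300 × 0.353 = 5281 + 4695 = 9976
End of period: [5632, 6951, 19503, 9976]
[period 2]
Births: 6951 × 0.145 = 1008  |  19503 × 0.493 = 9615 → 10623
Group 2: 5632 × 0.979 = 5514
Group 3: 6951 × 0.985 = 6847
Group 4: 19503 × 0.943 + 9976 × 0.353 = 18391 + 3522 = 21913
End of period: [10623, 5514, 6847, 21913]
[period 3]
Births: 5514 × 0.145 = 800  |  6847 × 0.493 = 3376 → 4176
Group 2: 10623 × 0.979 = 10400
Group 3: 5514 × 0.985 = 5431
Group 4: 6847 × 0.943 + 21913 × 0.353 = 6457 + 7735 = 14192
End of period: [4176, 10400, 5431, 14192]
[period 4]
Births: 10400 × 0.145 = 1508  |  5431 × 0.493 = 2677 → 4185
Group 2: 4176 × 0.979 = 4088
Group 3: 10400 × 0.985 = 10244
Group 4: 5431 × 0.943 + 14192 × 0.353 = 5121 + 5010 = 10131
End of period: [4185, 4088, 10244, 10131]
Total after period 4: 4185 + 4088 + 10244 + 10131 = 28648

28648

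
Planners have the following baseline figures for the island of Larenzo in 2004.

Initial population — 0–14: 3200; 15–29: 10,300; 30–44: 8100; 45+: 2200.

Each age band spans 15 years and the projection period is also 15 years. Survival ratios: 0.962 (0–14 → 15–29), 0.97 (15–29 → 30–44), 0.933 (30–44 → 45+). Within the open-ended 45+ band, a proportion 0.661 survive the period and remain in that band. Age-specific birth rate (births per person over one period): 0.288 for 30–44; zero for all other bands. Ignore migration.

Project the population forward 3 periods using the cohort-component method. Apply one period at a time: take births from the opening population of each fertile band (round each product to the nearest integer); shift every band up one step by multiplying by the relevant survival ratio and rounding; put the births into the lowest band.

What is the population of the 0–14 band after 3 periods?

— Period 1 —
Births: 8100 × 0.288 = 2333
15–29: 3200 × 0.962 = 3078
30–44: 10300 × 0.97 = 9991
45+: 8100 × 0.933 + 2200 × 0.661 = 7557 + 1454 = 9011
Giving 2333 / 3078 / 9991 / 9011.
— Period 2 —
Births: 9991 × 0.288 = 2877
15–29: 2333 × 0.962 = 2244
30–44: 3078 × 0.97 = 2986
45+: 9991 × 0.933 + 9011 × 0.661 = 9322 + 5956 = 15278
Giving 2877 / 2244 / 2986 / 15278.
— Period 3 —
Births: 2986 × 0.288 = 860
15–29: 2877 × 0.962 = 2768
30–44: 2244 × 0.97 = 2177
45+: 2986 × 0.933 + 15278 × 0.661 = 2786 + 10099 = 12885
Giving 860 / 2768 / 2177 / 12885.

860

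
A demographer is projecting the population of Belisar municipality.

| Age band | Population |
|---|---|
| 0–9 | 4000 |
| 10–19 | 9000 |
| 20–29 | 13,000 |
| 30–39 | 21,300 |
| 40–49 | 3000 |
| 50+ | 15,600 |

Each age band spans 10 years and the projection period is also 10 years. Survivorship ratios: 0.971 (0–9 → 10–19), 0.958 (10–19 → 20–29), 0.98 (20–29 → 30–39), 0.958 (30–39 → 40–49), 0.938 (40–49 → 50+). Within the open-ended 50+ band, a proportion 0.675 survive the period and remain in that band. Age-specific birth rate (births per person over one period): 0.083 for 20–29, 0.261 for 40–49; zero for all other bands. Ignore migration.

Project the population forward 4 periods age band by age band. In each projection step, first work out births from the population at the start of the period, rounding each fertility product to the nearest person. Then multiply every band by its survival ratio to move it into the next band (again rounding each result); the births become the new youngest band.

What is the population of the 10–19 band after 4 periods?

3394

Period 1:
Births: 13000 × 0.083 = 1079  |  3000 × 0.261 = 783 ⇒ total 1862
10–19: 4000 × 0.971 = 3884
20–29: 9000 × 0.958 = 8622
30–39: 13000 × 0.98 = 12740
40–49: 21300 × 0.958 = 20405
50+: 3000 × 0.938 + 15600 × 0.675 = 2814 + 10530 = 13344
End of period: [1862, 3884, 8622, 12740, 20405, 13344]
Period 2:
Births: 8622 × 0.083 = 716  |  20405 × 0.261 = 5326 ⇒ total 6042
10–19: 1862 × 0.971 = 1808
20–29: 3884 × 0.958 = 3721
30–39: 8622 × 0.98 = 8450
40–49: 12740 × 0.958 = 12205
50+: 20405 × 0.938 + 13344 × 0.675 = 19140 + 9007 = 28147
End of period: [6042, 1808, 3721, 8450, 12205, 28147]
Period 3:
Births: 3721 × 0.083 = 309  |  12205 × 0.261 = 3186 ⇒ total 3495
10–19: 6042 × 0.971 = 5867
20–29: 1808 × 0.958 = 1732
30–39: 3721 × 0.98 = 3647
40–49: 8450 × 0.958 = 8095
50+: 12205 × 0.938 + 28147 × 0.675 = 11448 + 18999 = 30447
End of period: [3495, 5867, 1732, 3647, 8095, 30447]
Period 4:
Births: 1732 × 0.083 = 144  |  8095 × 0.261 = 2113 ⇒ total 2257
10–19: 3495 × 0.971 = 3394
20–29: 5867 × 0.958 = 5621
30–39: 1732 × 0.98 = 1697
40–49: 3647 × 0.958 = 3494
50+: 8095 × 0.938 + 30447 × 0.675 = 7593 + 20552 = 28145
End of period: [2257, 3394, 5621, 1697, 3494, 28145]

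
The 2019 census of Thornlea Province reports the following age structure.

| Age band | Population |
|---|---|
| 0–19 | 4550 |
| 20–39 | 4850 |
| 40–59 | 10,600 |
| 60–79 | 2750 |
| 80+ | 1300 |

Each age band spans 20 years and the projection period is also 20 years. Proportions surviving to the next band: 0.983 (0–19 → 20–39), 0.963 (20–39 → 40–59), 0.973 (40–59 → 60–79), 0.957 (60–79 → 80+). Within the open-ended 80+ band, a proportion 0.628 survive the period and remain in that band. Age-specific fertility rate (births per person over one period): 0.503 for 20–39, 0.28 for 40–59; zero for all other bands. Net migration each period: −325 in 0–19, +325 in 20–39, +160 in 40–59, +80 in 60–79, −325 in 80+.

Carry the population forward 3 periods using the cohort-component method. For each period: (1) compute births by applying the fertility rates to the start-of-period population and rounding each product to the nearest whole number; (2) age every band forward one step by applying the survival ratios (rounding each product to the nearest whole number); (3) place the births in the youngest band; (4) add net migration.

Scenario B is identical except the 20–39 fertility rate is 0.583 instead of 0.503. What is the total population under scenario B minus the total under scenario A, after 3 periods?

Numbering the groups 1..5 from youngest to oldest:
— Period 1 —
Births: 4850 × 0.503 = 2440 ; 10600 × 0.28 = 2968 — total 5408
Group 2: 4550 × 0.983 = 4473
Group 3: 4850 × 0.963 = 4671
Group 4: 10600 × 0.973 = 10314
Group 5: 2750 × 0.957 + 1300 × 0.628 = 2632 + 816 = 3448
Net migration: Group 1 − 325 → 5083; Group 2 + 325 → 4798; Group 3 + 160 → 4831; Group 4 + 80 → 10394; Group 5 − 325 → 3123
→ [5083, 4798, 4831, 10394, 3123]
— Period 2 —
Births: 4798 × 0.503 = 2413 ; 4831 × 0.28 = 1353 — total 3766
Group 2: 5083 × 0.983 = 4997
Group 3: 4798 × 0.963 = 4620
Group 4: 4831 × 0.973 = 4701
Group 5: 10394 × 0.957 + 3123 × 0.628 = 9947 + 1961 = 11908
Net migration: Group 1 − 325 → 3441; Group 2 + 325 → 5322; Group 3 + 160 → 4780; Group 4 + 80 → 4781; Group 5 − 325 → 11583
→ [3441, 5322, 4780, 4781, 11583]
— Period 3 —
Births: 5322 × 0.503 = 2677 ; 4780 × 0.28 = 1338 — total 4015
Group 2: 3441 × 0.983 = 3383
Group 3: 5322 × 0.963 = 5125
Group 4: 4780 × 0.973 = 4651
Group 5: 4781 × 0.957 + 11583 × 0.628 = 4575 + 7274 = 11849
Net migration: Group 1 − 325 → 3690; Group 2 + 325 → 3708; Group 3 + 160 → 5285; Group 4 + 80 → 4731; Group 5 − 325 → 11524
→ [3690, 3708, 5285, 4731, 11524]
Scenario A total after 3 periods: 28938
Scenario B projection —
— Period 1 —
Births: 4850 × 0.583 = 2828 ; 10600 × 0.28 = 2968 — total 5796
Group 2: 4550 × 0.983 = 4473
Group 3: 4850 × 0.963 = 4671
Group 4: 10600 × 0.973 = 10314
Group 5: 2750 × 0.957 + 1300 × 0.628 = 2632 + 816 = 3448
Net migration: Group 1 − 325 → 5471; Group 2 + 325 → 4798; Group 3 + 160 → 4831; Group 4 + 80 → 10394; Group 5 − 325 → 3123
→ [5471, 4798, 4831, 10394, 3123]
— Period 2 —
Births: 4798 × 0.583 = 2797 ; 4831 × 0.28 = 1353 — total 4150
Group 2: 5471 × 0.983 = 5378
Group 3: 4798 × 0.963 = 4620
Group 4: 4831 × 0.973 = 4701
Group 5: 10394 × 0.957 + 3123 × 0.628 = 9947 + 1961 = 11908
Net migration: Group 1 − 325 → 3825; Group 2 + 325 → 5703; Group 3 + 160 → 4780; Group 4 + 80 → 4781; Group 5 − 325 → 11583
→ [3825, 5703, 4780, 4781, 11583]
— Period 3 —
Births: 5703 × 0.583 = 3325 ; 4780 × 0.28 = 1338 — total 4663
Group 2: 3825 × 0.983 = 3760
Group 3: 5703 × 0.963 = 5492
Group 4: 4780 × 0.973 = 4651
Group 5: 4781 × 0.957 + 11583 × 0.628 = 4575 + 7274 = 11849
Net migration: Group 1 − 325 → 4338; Group 2 + 325 → 4085; Group 3 + 160 → 5652; Group 4 + 80 → 4731; Group 5 − 325 → 11524
→ [4338, 4085, 5652, 4731, 11524]
Scenario B total after 3 periods: 30330
Difference B − A = 30330 − 28938 = 1392

1392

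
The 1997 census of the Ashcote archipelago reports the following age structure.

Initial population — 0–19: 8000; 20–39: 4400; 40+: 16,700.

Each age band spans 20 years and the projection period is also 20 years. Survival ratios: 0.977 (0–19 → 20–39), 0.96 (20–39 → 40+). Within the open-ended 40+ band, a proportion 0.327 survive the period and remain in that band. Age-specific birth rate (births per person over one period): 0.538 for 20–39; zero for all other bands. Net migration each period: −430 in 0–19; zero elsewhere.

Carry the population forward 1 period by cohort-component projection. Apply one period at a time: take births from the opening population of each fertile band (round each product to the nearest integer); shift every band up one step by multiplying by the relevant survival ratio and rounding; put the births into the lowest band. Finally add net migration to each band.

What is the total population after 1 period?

19438

After projecting period 1:
Births: 4400 × 0.538 = 2367
20–39: 8000 × 0.977 = 7816
40+: 4400 × 0.96 + 16700 × 0.327 = 4224 + 5461 = 9685
Net migration: 0–19 − 430 → 1937
End of period: [1937, 7816, 9685]
Total after period 1: 1937 + 7816 + 9685 = 19438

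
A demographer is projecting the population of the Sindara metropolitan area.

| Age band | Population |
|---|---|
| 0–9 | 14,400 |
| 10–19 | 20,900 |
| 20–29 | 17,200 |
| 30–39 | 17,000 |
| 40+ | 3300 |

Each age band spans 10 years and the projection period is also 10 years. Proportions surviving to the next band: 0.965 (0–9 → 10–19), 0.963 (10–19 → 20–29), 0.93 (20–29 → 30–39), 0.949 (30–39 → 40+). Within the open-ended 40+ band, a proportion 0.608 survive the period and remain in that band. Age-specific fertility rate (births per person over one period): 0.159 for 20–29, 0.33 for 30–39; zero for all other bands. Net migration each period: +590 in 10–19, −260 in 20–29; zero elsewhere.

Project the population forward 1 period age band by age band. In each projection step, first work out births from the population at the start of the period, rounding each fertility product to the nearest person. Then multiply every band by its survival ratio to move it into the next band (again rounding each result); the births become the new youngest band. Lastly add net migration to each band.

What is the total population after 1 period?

76833

Period 1.
Births: 17200 × 0.159 = 2735 ; 17000 × 0.33 = 5610 → total 8345
10–19: 14400 × 0.965 = 13896
20–29: 20900 × 0.963 = 20127
30–39: 17200 × 0.93 = 15996
40+: 17000 × 0.949 + 3300 × 0.608 = 16133 + 2006 = 18139
Net migration: 10–19 + 590 → 14486; 20–29 − 260 → 19867
Giving 8345 / 14486 / 19867 / 15996 / 18139.
Total after period 1: 8345 + 14486 + 19867 + 15996 + 18139 = 76833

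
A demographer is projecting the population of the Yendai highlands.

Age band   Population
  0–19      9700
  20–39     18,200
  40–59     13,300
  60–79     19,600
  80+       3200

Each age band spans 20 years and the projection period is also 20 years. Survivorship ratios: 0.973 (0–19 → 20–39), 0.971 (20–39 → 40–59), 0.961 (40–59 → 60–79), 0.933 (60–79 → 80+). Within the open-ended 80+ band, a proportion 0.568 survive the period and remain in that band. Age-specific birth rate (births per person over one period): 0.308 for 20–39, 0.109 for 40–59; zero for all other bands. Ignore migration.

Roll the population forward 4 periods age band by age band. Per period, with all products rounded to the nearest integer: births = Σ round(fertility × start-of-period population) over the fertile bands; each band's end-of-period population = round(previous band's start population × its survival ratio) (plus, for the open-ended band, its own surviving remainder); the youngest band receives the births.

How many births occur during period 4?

(Groups numbered youngest = 1 to oldest = 5.)
After projecting period 1:
Births: 18200 * 0.308 = 5606  |  13300 * 0.109 = 1450 ⇒ total 7056
Group 2: 9700 * 0.973 = 9438
Group 3: 18200 * 0.971 = 17672
Group 4: 13300 * 0.961 = 12781
Group 5: 19600 * 0.933 + 3200 * 0.568 = 18287 + 1818 = 20105
Giving 7056 / 9438 / 17672 / 12781 / 20105.
After projecting period 2:
Births: 9438 * 0.308 = 2907  |  17672 * 0.109 = 1926 ⇒ total 4833
Group 2: 7056 * 0.973 = 6865
Group 3: 9438 * 0.971 = 9164
Group 4: 17672 * 0.961 = 16983
Group 5: 12781 * 0.933 + 20105 * 0.568 = 11925 + 11420 = 23345
Giving 4833 / 6865 / 9164 / 16983 / 23345.
After projecting period 3:
Births: 6865 * 0.308 = 2114  |  9164 * 0.109 = 999 ⇒ total 3113
Group 2: 4833 * 0.973 = 4703
Group 3: 6865 * 0.971 = 6666
Group 4: 9164 * 0.961 = 8807
Group 5: 16983 * 0.933 + 23345 * 0.568 = 15845 + 13260 = 29105
Giving 3113 / 4703 / 6666 / 8807 / 29105.
After projecting period 4:
Births: 4703 * 0.308 = 1449  |  6666 * 0.109 = 727 ⇒ total 2176
Group 2: 3113 * 0.973 = 3029
Group 3: 4703 * 0.971 = 4567
Group 4: 6666 * 0.961 = 6406
Group 5: 8807 * 0.933 + 29105 * 0.568 = 8217 + 16532 = 24749
Giving 2176 / 3029 / 4567 / 6406 / 24749.

2176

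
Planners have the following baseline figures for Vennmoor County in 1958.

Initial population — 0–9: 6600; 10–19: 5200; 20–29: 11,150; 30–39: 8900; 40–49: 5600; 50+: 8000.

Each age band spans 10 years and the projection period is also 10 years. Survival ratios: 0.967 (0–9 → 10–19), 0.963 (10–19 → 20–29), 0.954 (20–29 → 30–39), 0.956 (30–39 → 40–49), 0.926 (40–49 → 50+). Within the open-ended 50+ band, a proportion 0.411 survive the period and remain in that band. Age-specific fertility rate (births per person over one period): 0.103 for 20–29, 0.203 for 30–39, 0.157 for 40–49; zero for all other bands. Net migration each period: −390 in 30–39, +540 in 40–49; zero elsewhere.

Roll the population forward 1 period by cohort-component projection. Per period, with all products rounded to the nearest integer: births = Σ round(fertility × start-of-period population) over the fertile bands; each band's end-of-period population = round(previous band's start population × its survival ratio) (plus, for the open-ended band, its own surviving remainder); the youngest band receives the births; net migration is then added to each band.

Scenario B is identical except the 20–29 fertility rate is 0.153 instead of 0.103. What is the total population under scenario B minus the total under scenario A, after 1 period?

558

— Period 1 —
Births: 11150 × 0.103 = 1148  |  8900 × 0.203 = 1807  |  5600 × 0.157 = 879 — total 3834
10–19: 6600 × 0.967 = 6382
20–29: 5200 × 0.963 = 5008
30–39: 11150 × 0.954 = 10637
40–49: 8900 × 0.956 = 8508
50+: 5600 × 0.926 + 8000 × 0.411 = 5186 + 3288 = 8474
Net migration: 30–39 − 390 → 10247; 40–49 + 540 → 9048
→ [3834, 6382, 5008, 10247, 9048, 8474]
Scenario A total after 1 period: 42993
Scenario B projection —
— Period 1 —
Births: 11150 × 0.153 = 1706  |  8900 × 0.203 = 1807  |  5600 × 0.157 = 879 — total 4392
10–19: 6600 × 0.967 = 6382
20–29: 5200 × 0.963 = 5008
30–39: 11150 × 0.954 = 10637
40–49: 8900 × 0.956 = 8508
50+: 5600 × 0.926 + 8000 × 0.411 = 5186 + 3288 = 8474
Net migration: 30–39 − 390 → 10247; 40–49 + 540 → 9048
→ [4392, 6382, 5008, 10247, 9048, 8474]
Scenario B total after 1 period: 43551
Difference B − A = 43551 − 42993 = 558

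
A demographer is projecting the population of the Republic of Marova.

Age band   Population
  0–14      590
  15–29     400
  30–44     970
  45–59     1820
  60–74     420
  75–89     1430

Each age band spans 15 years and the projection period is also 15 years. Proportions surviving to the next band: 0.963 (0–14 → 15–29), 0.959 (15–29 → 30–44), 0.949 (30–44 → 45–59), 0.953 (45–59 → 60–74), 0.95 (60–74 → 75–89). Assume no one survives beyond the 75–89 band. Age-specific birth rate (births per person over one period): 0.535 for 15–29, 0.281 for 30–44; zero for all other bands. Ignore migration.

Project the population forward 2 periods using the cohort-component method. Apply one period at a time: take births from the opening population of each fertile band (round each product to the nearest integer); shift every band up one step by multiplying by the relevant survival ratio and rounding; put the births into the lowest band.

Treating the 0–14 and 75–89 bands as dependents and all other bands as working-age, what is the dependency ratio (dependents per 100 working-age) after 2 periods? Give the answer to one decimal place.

[period 1]
Births: 400 × 0.535 = 214  |  970 × 0.281 = 273 — total 487
15–29: 590 × 0.963 = 568
30–44: 400 × 0.959 = 384
45–59: 970 × 0.949 = 921
60–74: 1820 × 0.953 = 1734
75–89: 420 × 0.95 = 399
Population now: 0–14=487, 15–29=568, 30–44=384, 45–59=921, 60–74=1734, 75–89=399
[period 2]
Births: 568 × 0.535 = 304  |  384 × 0.281 = 108 — total 412
15–29: 487 × 0.963 = 469
30–44: 568 × 0.959 = 545
45–59: 384 × 0.949 = 364
60–74: 921 × 0.953 = 878
75–89: 1734 × 0.95 = 1647
Population now: 0–14=412, 15–29=469, 30–44=545, 45–59=364, 60–74=878, 75–89=1647
Dependents (band 0–14 + band 75–89) = 412 + 1647 = 2059; working-age = 2256; ratio = 2059/2256 × 100 = 91.3

91.3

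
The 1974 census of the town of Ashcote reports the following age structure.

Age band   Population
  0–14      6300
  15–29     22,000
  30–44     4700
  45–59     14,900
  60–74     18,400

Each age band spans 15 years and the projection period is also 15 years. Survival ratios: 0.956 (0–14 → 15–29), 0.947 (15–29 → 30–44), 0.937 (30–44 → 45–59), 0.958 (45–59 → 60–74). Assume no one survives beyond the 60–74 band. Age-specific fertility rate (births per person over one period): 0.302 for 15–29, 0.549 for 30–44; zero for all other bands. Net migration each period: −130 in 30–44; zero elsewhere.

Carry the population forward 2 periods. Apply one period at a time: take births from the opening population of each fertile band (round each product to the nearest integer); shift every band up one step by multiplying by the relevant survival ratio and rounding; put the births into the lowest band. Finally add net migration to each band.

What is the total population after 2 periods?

Numbering the bands 1..5 from youngest to oldest:
After projecting period 1:
Births: 22000 × 0.302 = 6644 ; 4700 × 0.549 = 2580 — total 9224
Band 2: 6300 × 0.956 = 6023
Band 3: 22000 × 0.947 = 20834
Band 4: 4700 × 0.937 = 4404
Band 5: 14900 × 0.958 = 14274
Net migration: Band 3 − 130 → 20704
→ [9224, 6023, 20704, 4404, 14274]
After projecting period 2:
Births: 6023 × 0.302 = 1819 ; 20704 × 0.549 = 11366 — total 13185
Band 2: 9224 × 0.956 = 8818
Band 3: 6023 × 0.947 = 5704
Band 4: 20704 × 0.937 = 19400
Band 5: 4404 × 0.958 = 4219
Net migration: Band 3 − 130 → 5574
→ [13185, 8818, 5574, 19400, 4219]
Total after period 2: 13185 + 8818 + 5574 + 19400 + 4219 = 51196

51196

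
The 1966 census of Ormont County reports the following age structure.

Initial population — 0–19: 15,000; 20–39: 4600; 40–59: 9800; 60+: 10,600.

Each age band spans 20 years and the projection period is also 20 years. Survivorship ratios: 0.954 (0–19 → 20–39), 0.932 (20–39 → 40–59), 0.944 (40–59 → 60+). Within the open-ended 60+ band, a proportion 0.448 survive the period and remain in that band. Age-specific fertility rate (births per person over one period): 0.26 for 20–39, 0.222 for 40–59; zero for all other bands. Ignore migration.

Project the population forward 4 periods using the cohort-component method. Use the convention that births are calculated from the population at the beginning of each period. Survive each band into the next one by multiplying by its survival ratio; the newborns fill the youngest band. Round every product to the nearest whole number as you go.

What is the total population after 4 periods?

20143

Call the bands 1 to 4, youngest first.
— Period 1 —
Births: 4600 × 0.26 = 1196, 9800 × 0.222 = 2176 — total 3372
Band 2: 15000 × 0.954 = 14310
Band 3: 4600 × 0.932 = 4287
Band 4: 9800 × 0.944 + 10600 × 0.448 = 9251 + 4749 = 14000
Giving 3372 / 14310 / 4287 / 14000.
— Period 2 —
Births: 14310 × 0.26 = 3721, 4287 × 0.222 = 952 — total 4673
Band 2: 3372 × 0.954 = 3217
Band 3: 14310 × 0.932 = 13337
Band 4: 4287 × 0.944 + 14000 × 0.448 = 4047 + 6272 = 10319
Giving 4673 / 3217 / 13337 / 10319.
— Period 3 —
Births: 3217 × 0.26 = 836, 13337 × 0.222 = 2961 — total 3797
Band 2: 4673 × 0.954 = 4458
Band 3: 3217 × 0.932 = 2998
Band 4: 13337 × 0.944 + 10319 × 0.448 = 12590 + 4623 = 17213
Giving 3797 / 4458 / 2998 / 17213.
— Period 4 —
Births: 4458 × 0.26 = 1159, 2998 × 0.222 = 666 — total 1825
Band 2: 3797 × 0.954 = 3622
Band 3: 4458 × 0.932 = 4155
Band 4: 2998 × 0.944 + 17213 × 0.448 = 2830 + 7711 = 10541
Giving 1825 / 3622 / 4155 / 10541.
Total after period 4: 1825 + 3622 + 4155 + 10541 = 20143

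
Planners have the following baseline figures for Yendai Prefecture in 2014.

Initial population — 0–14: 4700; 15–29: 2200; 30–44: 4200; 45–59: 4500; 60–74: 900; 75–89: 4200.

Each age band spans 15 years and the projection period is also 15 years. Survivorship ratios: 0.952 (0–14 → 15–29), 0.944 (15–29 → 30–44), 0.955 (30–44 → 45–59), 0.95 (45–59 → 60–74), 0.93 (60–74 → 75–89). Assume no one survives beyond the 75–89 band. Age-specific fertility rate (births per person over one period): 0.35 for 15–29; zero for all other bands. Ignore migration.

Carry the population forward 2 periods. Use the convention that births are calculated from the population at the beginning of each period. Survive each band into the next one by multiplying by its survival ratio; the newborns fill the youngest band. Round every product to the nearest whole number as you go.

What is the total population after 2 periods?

16292

Period 1.
Births: 2200 × 0.35 = 770
15–29: 4700 × 0.952 = 4474
30–44: 2200 × 0.944 = 2077
45–59: 4200 × 0.955 = 4011
60–74: 4500 × 0.95 = 4275
75–89: 900 × 0.93 = 837
Giving 770 / 4474 / 2077 / 4011 / 4275 / 837.
Period 2.
Births: 4474 × 0.35 = 1566
15–29: 770 × 0.952 = 733
30–44: 4474 × 0.944 = 4223
45–59: 2077 × 0.955 = 1984
60–74: 4011 × 0.95 = 3810
75–89: 4275 × 0.93 = 3976
Giving 1566 / 733 / 4223 / 1984 / 3810 / 3976.
Total after period 2: 1566 + 733 + 4223 + 1984 + 3810 + 3976 = 16292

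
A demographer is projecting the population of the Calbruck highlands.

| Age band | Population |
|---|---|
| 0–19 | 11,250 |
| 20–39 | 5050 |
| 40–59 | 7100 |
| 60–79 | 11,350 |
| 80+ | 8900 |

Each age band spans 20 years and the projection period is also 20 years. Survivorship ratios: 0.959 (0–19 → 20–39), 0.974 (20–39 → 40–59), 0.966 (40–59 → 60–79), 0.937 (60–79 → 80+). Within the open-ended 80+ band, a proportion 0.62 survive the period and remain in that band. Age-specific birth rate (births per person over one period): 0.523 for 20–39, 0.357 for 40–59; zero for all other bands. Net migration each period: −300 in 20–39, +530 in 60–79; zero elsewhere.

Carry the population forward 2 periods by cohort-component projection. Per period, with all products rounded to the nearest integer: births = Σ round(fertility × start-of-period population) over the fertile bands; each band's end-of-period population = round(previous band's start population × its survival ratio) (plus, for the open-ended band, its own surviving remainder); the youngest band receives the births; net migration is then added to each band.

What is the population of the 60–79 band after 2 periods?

(Groups numbered youngest = 1 to oldest = 5.)
Period 1.
Births: 5050 × 0.523 = 2641, 7100 × 0.357 = 2535 → total 5176
Group 2: 11250 × 0.959 = 10789
Group 3: 5050 × 0.974 = 4919
Group 4: 7100 × 0.966 = 6859
Group 5: 11350 × 0.937 + 8900 × 0.62 = 10635 + 5518 = 16153
Net migration: Group 2 − 300 → 10489; Group 4 + 530 → 7389
Giving 5176 / 10489 / 4919 / 7389 / 16153.
Period 2.
Births: 10489 × 0.523 = 5486, 4919 × 0.357 = 1756 → total 7242
Group 2: 5176 × 0.959 = 4964
Group 3: 10489 × 0.974 = 10216
Group 4: 4919 × 0.966 = 4752
Group 5: 7389 × 0.937 + 16153 × 0.62 = 6923 + 10015 = 16938
Net migration: Group 2 − 300 → 4664; Group 4 + 530 → 5282
Giving 7242 / 4664 / 10216 / 5282 / 16938.

5282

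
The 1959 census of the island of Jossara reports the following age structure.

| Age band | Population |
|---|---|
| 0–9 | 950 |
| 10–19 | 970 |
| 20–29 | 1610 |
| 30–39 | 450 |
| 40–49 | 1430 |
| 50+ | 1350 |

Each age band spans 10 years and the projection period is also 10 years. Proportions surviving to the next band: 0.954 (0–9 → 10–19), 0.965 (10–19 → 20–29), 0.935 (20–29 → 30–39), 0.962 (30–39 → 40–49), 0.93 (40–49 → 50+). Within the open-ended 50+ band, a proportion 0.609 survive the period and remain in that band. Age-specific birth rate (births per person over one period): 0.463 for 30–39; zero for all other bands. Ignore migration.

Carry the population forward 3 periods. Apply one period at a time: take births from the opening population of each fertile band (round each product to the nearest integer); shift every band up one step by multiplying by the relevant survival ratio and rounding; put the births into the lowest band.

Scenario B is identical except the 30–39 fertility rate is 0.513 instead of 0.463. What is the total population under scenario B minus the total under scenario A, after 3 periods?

(Groups numbered youngest = 1 to oldest = 6.)
Period 1:
Births: 450 × 0.463 = 208
Group 2: 950 × 0.954 = 906
Group 3: 970 × 0.965 = 936
Group 4: 1610 × 0.935 = 1505
Group 5: 450 × 0.962 = 433
Group 6: 1430 × 0.93 + 1350 × 0.609 = 1330 + 822 = 2152
Population now: 0–9=208, 10–19=906, 20–29=936, 30–39=1505, 40–49=433, 50+=2152
Period 2:
Births: 1505 × 0.463 = 697
Group 2: 208 × 0.954 = 198
Group 3: 906 × 0.965 = 874
Group 4: 936 × 0.935 = 875
Group 5: 1505 × 0.962 = 1448
Group 6: 433 × 0.93 + 2152 × 0.609 = 403 + 1311 = 1714
Population now: 0–9=697, 10–19=198, 20–29=874, 30–39=875, 40–49=1448, 50+=1714
Period 3:
Births: 875 × 0.463 = 405
Group 2: 697 × 0.954 = 665
Group 3: 198 × 0.965 = 191
Group 4: 874 × 0.935 = 817
Group 5: 875 × 0.962 = 842
Group 6: 1448 × 0.93 + 1714 × 0.609 = 1347 + 1044 = 2391
Population now: 0–9=405, 10–19=665, 20–29=191, 30–39=817, 40–49=842, 50+=2391
Scenario A total after 3 periods: 5311
Scenario B projection —
Period 1:
Births: 450 × 0.513 = 231
Group 2: 950 × 0.954 = 906
Group 3: 970 × 0.965 = 936
Group 4: 1610 × 0.935 = 1505
Group 5: 450 × 0.962 = 433
Group 6: 1430 × 0.93 + 1350 × 0.609 = 1330 + 822 = 2152
Population now: 0–9=231, 10–19=906, 20–29=936, 30–39=1505, 40–49=433, 50+=2152
Period 2:
Births: 1505 × 0.513 = 772
Group 2: 231 × 0.954 = 220
Group 3: 906 × 0.965 = 874
Group 4: 936 × 0.935 = 875
Group 5: 1505 × 0.962 = 1448
Group 6: 433 × 0.93 + 2152 × 0.609 = 403 + 1311 = 1714
Population now: 0–9=772, 10–19=220, 20–29=874, 30–39=875, 40–49=1448, 50+=1714
Period 3:
Births: 875 × 0.513 = 449
Group 2: 772 × 0.954 = 736
Group 3: 220 × 0.965 = 212
Group 4: 874 × 0.935 = 817
Group 5: 875 × 0.962 = 842
Group 6: 1448 × 0.93 + 1714 × 0.609 = 1347 + 1044 = 2391
Population now: 0–9=449, 10–19=736, 20–29=212, 30–39=817, 40–49=842, 50+=2391
Scenario B total after 3 periods: 5447
Difference B − A = 5447 − 5311 = 136

136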